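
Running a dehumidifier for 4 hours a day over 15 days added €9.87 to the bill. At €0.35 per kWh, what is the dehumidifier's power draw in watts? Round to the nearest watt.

Energy = €9.87 ÷ €0.35/kWh = 28.2 kWh
Runtime = 4 h/day × 15 days = 60 h
Power = 28.2 kWh ÷ 60 h = 0.47 kW = 470 W

470 W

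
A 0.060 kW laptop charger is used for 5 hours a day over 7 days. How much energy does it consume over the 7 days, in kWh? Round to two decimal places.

Runtime = 5 h/day × 7 days = 35 h
Energy = 0.06 kW × 35 h = 2.1 kWh

2.10 kWh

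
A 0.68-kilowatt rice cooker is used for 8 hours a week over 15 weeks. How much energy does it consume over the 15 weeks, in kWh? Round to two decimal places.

Runtime = 8 h/week × 15 weeks = 120 h
Energy = 0.68 kW × 120 h = 81.6 kWh

81.60 kWh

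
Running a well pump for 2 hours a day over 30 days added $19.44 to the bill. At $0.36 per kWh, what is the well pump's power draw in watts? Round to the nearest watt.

900 W

Energy = $19.44 ÷ $0.36/kWh = 54 kWh
Runtime = 2 h/day × 30 days = 60 h
Power = 54 kWh ÷ 60 h = 0.9 kW = 900 W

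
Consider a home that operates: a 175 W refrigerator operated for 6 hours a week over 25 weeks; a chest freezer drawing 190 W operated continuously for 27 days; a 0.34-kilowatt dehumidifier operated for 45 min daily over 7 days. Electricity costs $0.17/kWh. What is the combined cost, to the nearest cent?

refrigerator: Runtime = 6 h/week × 25 weeks = 150 h
refrigerator: 0.175 kW × 150 h = 26.25 kWh
chest freezer: Runtime = 24 h × 27 = 648 h
chest freezer: 0.19 kW × 648 h = 123.12 kWh
dehumidifier: Runtime = 45 min × 7 = 315 min = 5.25 h
dehumidifier: 0.34 kW × 5.25 h = 1.785 kWh
Total energy = 151.155 kWh
Cost = 151.155 × $0.17 = $25.70

$25.70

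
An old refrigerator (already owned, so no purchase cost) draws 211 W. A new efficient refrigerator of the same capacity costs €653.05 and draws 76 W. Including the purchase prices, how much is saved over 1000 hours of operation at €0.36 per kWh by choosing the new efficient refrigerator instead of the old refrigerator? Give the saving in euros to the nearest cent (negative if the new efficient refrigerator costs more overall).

-€604.45

old refrigerator: €0.00 + (211/1000) kW × 1000 h × €0.36 = €0.00 + €75.96 = €75.96
new efficient refrigerator: €653.05 + (76/1000) kW × 1000 h × €0.36 = €653.05 + €27.36 = €680.41
Saving = €75.96 − €680.41 = −€604.45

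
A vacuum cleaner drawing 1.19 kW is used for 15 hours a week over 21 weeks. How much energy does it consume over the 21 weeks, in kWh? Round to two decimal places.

374.85 kWh

Runtime = 15 h/week × 21 weeks = 315 h
Energy = 1.19 kW × 315 h = 374.85 kWh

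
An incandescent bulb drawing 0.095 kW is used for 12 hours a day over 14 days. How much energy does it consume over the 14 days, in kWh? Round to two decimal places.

15.96 kWh

Runtime = 12 h/day × 14 days = 168 h
Energy = 0.095 kW × 168 h = 15.96 kWh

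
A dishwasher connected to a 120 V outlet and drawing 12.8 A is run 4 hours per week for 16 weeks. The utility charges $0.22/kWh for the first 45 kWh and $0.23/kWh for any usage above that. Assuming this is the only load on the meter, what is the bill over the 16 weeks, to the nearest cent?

Power = 12.8 A × 120 V = 1536 W = 1.536 kW
Runtime = 4 h/week × 16 weeks = 64 h
Energy = 1.536 kW × 64 h = 98.304 kWh
Tier 1 (0–45 kWh): 45 × $0.22 = $9.9
Above 45 kWh: 53.304 × $0.23 = $12.25992
Bill = $22.16

$22.16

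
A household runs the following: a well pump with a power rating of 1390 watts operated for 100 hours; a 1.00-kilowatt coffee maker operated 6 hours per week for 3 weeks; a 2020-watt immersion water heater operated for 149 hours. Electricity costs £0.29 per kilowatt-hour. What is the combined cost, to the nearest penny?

well pump: 1.39 kW × 100 h = 139 kWh
coffee maker: Runtime = 6 h/week × 3 weeks = 18 h
coffee maker: 1 kW × 18 h = 18 kWh
immersion water heater: 2.02 kW × 149 h = 300.98 kWh
Total energy = 457.98 kWh
Cost = 457.98 × £0.29 = £132.81

£132.81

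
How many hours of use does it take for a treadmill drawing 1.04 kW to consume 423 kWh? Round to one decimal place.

406.7 h

Hours = 423 kWh ÷ 1.04 kW = 406.7 h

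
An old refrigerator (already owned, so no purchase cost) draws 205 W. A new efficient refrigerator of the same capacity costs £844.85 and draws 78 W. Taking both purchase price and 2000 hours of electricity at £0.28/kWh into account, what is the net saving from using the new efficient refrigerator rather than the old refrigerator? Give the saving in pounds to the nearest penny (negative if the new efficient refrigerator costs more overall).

-£773.73

old refrigerator: £0.00 + (205/1000) kW × 2000 h × £0.28 = £0.00 + £114.8 = £114.8
new efficient refrigerator: £844.85 + (78/1000) kW × 2000 h × £0.28 = £844.85 + £43.68 = £888.53
Saving = £114.8 − £888.53 = −£773.73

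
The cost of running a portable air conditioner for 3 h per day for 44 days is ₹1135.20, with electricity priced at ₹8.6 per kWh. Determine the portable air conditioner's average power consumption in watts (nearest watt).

1000 W

Energy = ₹1135.20 ÷ ₹8.6/kWh = 132 kWh
Runtime = 3 h/day × 44 days = 132 h
Power = 132 kWh ÷ 132 h = 1 kW = 1000 W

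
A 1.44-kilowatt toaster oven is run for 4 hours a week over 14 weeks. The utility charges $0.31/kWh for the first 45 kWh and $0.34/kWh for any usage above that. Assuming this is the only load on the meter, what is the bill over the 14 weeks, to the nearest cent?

Runtime = 4 h/week × 14 weeks = 56 h
Energy = 1.44 kW × 56 h = 80.64 kWh
Tier 1 (0–45 kWh): 45 × $0.31 = $13.95
Above 45 kWh: 35.64 × $0.34 = $12.1176
Bill = $26.07

$26.07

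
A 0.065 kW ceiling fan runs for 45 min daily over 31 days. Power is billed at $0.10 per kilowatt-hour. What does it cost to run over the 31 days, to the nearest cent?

$0.15

Runtime = 45 min × 31 = 1395 min = 23.25 h
Energy = 0.065 kW × 23.25 h = 1.51125 kWh
Cost = 1.51125 kWh × $0.10/kWh = $0.15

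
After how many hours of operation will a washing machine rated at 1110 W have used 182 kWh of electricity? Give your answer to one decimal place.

164.0 h

Hours = 182 kWh ÷ 1.11 kW = 164.0 h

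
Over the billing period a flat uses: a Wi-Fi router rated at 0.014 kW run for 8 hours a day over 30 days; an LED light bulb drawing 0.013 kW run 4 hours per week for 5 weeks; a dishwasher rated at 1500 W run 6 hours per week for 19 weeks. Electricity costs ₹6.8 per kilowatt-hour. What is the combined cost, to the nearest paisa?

₹1187.42

Wi-Fi router: Runtime = 8 h/day × 30 days = 240 h
Wi-Fi router: 0.014 kW × 240 h = 3.36 kWh
LED light bulb: Runtime = 4 h/week × 5 weeks = 20 h
LED light bulb: 0.013 kW × 20 h = 0.26 kWh
dishwasher: Runtime = 6 h/week × 19 weeks = 114 h
dishwasher: 1.5 kW × 114 h = 171 kWh
Total energy = 174.62 kWh
Cost = 174.62 × ₹6.8 = ₹1187.42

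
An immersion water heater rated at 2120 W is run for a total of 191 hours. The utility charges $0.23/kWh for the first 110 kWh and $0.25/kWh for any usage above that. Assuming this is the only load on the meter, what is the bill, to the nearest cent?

Energy = 2.12 kW × 191 h = 404.92 kWh
Tier 1 (0–110 kWh): 110 × $0.23 = $25.3
Above 110 kWh: 294.92 × $0.25 = $73.73
Bill = $99.03

$99.03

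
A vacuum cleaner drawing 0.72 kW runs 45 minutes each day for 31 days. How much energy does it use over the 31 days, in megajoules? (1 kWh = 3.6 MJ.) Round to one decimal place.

Runtime = 45 min × 31 = 1395 min = 23.25 h
Energy = 0.72 kW × 23.25 h = 16.74 kWh
= 16.74 × 3.6 MJ = 60.3 MJ

60.3 MJ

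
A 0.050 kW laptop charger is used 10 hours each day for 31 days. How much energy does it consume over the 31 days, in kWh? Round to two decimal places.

15.50 kWh

Runtime = 10 h/day × 31 days = 310 h
Energy = 0.05 kW × 310 h = 15.5 kWh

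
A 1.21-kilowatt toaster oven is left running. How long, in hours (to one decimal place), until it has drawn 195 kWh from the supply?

161.2 h

Hours = 195 kWh ÷ 1.21 kW = 161.2 h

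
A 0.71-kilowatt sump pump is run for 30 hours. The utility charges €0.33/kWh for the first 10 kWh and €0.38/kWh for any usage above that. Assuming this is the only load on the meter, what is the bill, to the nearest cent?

Energy = 0.71 kW × 30 h = 21.3 kWh
Tier 1 (0–10 kWh): 10 × €0.33 = €3.3
Above 10 kWh: 11.3 × €0.38 = €4.294
Bill = €7.59

€7.59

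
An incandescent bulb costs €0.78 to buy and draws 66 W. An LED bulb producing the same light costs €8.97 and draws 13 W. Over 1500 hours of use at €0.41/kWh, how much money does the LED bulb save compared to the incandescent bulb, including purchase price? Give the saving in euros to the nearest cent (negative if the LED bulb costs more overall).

€24.41

incandescent bulb: €0.78 + (66/1000) kW × 1500 h × €0.41 = €0.78 + €40.59 = €41.37
LED bulb: €8.97 + (13/1000) kW × 1500 h × €0.41 = €8.97 + €7.995 = €16.965
Saving = €41.37 − €16.965 = €24.405 → €24.41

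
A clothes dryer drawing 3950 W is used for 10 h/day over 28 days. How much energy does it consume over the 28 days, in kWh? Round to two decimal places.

Runtime = 10 h/day × 28 days = 280 h
Energy = 3.95 kW × 280 h = 1106 kWh

1106.00 kWh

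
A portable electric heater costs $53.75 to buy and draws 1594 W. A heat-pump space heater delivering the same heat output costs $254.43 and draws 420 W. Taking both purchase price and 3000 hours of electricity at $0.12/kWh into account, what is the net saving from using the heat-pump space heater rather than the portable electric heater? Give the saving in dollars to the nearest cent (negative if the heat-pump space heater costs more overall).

portable electric heater: $53.75 + (1594/1000) kW × 3000 h × $0.12 = $53.75 + $573.84 = $627.59
heat-pump space heater: $254.43 + (420/1000) kW × 3000 h × $0.12 = $254.43 + $151.2 = $405.63
Saving = $627.59 − $405.63 = $221.96

$221.96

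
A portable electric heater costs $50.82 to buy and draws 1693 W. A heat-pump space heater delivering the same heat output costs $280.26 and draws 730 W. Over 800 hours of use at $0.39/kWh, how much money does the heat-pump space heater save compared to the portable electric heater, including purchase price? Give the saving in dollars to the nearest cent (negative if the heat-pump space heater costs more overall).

portable electric heater: $50.82 + (1693/1000) kW × 800 h × $0.39 = $50.82 + $528.216 = $579.036
heat-pump space heater: $280.26 + (730/1000) kW × 800 h × $0.39 = $280.26 + $227.76 = $508.02
Saving = $579.036 − $508.02 = $71.016 → $71.02

$71.02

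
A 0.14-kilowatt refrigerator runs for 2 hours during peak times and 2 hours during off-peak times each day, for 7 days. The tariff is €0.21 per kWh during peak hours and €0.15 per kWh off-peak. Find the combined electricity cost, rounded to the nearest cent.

€0.71

Peak energy = 0.14 kW × 2 h × 7 = 1.96 kWh
Off-peak energy = 0.14 kW × 2 h × 7 = 1.96 kWh
Cost = 1.96 × €0.21 + 1.96 × €0.15 = €0.4116 + €0.294 = €0.71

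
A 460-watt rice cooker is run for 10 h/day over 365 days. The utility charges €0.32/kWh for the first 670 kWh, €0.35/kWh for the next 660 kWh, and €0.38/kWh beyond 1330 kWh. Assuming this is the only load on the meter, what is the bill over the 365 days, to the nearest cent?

Runtime = 10 h/day × 365 days = 3650 h
Energy = 0.46 kW × 3650 h = 1679 kWh
Tier 1 (0–670 kWh): 670 × €0.32 = €214.4
Tier 2 (670–1330 kWh): 660 × €0.35 = €231
Above 1330 kWh: 349 × €0.38 = €132.62
Bill = €578.02

€578.02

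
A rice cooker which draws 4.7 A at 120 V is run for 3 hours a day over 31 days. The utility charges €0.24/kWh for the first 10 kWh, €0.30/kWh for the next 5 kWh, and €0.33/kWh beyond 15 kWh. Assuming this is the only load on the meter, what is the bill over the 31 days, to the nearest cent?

€16.26

Power = 4.7 A × 120 V = 564 W = 0.564 kW
Runtime = 3 h/day × 31 days = 93 h
Energy = 0.564 kW × 93 h = 52.452 kWh
Tier 1 (0–10 kWh): 10 × €0.24 = €2.4
Tier 2 (10–15 kWh): 5 × €0.30 = €1.5
Above 15 kWh: 37.452 × €0.33 = €12.35916
Bill = €16.26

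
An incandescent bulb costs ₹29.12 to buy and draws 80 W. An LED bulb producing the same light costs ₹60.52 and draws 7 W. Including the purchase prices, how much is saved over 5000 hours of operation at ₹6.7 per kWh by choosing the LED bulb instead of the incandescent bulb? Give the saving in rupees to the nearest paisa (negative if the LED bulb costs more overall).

incandescent bulb: ₹29.12 + (80/1000) kW × 5000 h × ₹6.7 = ₹29.12 + ₹2680 = ₹2709.12
LED bulb: ₹60.52 + (7/1000) kW × 5000 h × ₹6.7 = ₹60.52 + ₹234.5 = ₹295.02
Saving = ₹2709.12 − ₹295.02 = ₹2414.1

₹2414.10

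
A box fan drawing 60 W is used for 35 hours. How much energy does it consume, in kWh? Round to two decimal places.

Energy = 0.06 kW × 35 h = 2.1 kWh

2.10 kWh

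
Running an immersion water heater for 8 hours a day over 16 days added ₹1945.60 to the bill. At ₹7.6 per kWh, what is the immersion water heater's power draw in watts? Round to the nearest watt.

2000 W

Energy = ₹1945.60 ÷ ₹7.6/kWh = 256 kWh
Runtime = 8 h/day × 16 days = 128 h
Power = 256 kWh ÷ 128 h = 2 kW = 2000 W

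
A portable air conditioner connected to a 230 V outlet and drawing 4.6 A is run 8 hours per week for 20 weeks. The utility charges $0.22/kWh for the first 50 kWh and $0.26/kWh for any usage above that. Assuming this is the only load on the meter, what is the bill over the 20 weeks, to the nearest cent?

Power = 4.6 A × 230 V = 1058 W = 1.058 kW
Runtime = 8 h/week × 20 weeks = 160 h
Energy = 1.058 kW × 160 h = 169.28 kWh
Tier 1 (0–50 kWh): 50 × $0.22 = $11
Above 50 kWh: 119.28 × $0.26 = $31.0128
Bill = $42.01

$42.01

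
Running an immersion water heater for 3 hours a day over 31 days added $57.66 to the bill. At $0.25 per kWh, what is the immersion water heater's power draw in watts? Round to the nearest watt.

2480 W

Energy = $57.66 ÷ $0.25/kWh = 230.64 kWh
Runtime = 3 h/day × 31 days = 93 h
Power = 230.64 kWh ÷ 93 h = 2.48 kW = 2480 W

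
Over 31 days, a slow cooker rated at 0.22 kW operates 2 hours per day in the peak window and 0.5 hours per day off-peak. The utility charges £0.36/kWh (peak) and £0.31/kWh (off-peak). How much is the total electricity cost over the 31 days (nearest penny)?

Peak energy = 0.22 kW × 2 h × 31 = 13.64 kWh
Off-peak energy = 0.22 kW × 0.5 h × 31 = 3.41 kWh
Cost = 13.64 × £0.36 + 3.41 × £0.31 = £4.9104 + £1.0571 = £5.97

£5.97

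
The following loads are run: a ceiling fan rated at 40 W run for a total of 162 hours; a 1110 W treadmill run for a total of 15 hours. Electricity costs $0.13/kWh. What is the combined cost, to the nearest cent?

ceiling fan: 0.04 kW × 162 h = 6.48 kWh
treadmill: 1.11 kW × 15 h = 16.65 kWh
Total energy = 23.13 kWh
Cost = 23.13 × $0.13 = $3.01

$3.01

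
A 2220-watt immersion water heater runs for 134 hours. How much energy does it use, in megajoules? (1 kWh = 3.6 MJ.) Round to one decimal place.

1070.9 MJ

Energy = 2.22 kW × 134 h = 297.48 kWh
= 297.48 × 3.6 MJ = 1070.9 MJ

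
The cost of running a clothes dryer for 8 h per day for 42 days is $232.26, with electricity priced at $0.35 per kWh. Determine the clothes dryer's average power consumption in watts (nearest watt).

Energy = $232.26 ÷ $0.35/kWh = 663.6 kWh
Runtime = 8 h/day × 42 days = 336 h
Power = 663.6 kWh ÷ 336 h = 1.975 kW = 1975 W

1975 W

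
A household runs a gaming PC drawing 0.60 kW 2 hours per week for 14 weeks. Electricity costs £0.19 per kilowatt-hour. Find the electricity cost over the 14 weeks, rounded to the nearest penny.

Runtime = 2 h/week × 14 weeks = 28 h
Energy = 0.6 kW × 28 h = 16.8 kWh
Cost = 16.8 kWh × £0.19/kWh = £3.19

£3.19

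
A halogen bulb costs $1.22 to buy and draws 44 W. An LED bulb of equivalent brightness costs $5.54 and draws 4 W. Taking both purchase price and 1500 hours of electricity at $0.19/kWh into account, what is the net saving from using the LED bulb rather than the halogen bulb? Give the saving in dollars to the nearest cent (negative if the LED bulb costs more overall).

halogen bulb: $1.22 + (44/1000) kW × 1500 h × $0.19 = $1.22 + $12.54 = $13.76
LED bulb: $5.54 + (4/1000) kW × 1500 h × $0.19 = $5.54 + $1.14 = $6.68
Saving = $13.76 − $6.68 = $7.08

$7.08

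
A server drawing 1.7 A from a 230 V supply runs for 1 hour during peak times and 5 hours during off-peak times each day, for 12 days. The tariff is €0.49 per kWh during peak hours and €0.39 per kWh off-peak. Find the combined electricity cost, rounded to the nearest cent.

€11.45

Power = 1.7 A × 230 V = 391 W = 0.391 kW
Peak energy = 0.391 kW × 1 h × 12 = 4.692 kWh
Off-peak energy = 0.391 kW × 5 h × 12 = 23.46 kWh
Cost = 4.692 × €0.49 + 23.46 × €0.39 = €2.29908 + €9.1494 = €11.45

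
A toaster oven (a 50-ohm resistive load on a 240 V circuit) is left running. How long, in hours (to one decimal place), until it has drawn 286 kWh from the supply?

Power = V²/R = 240²/50 = 1152 W = 1.152 kW
Hours = 286 kWh ÷ 1.152 kW = 248.3 h

248.3 h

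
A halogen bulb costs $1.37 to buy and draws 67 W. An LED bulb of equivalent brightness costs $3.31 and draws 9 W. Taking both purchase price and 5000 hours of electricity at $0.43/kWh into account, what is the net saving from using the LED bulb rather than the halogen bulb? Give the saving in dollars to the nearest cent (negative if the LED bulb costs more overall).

halogen bulb: $1.37 + (67/1000) kW × 5000 h × $0.43 = $1.37 + $144.05 = $145.42
LED bulb: $3.31 + (9/1000) kW × 5000 h × $0.43 = $3.31 + $19.35 = $22.66
Saving = $145.42 − $22.66 = $122.76

$122.76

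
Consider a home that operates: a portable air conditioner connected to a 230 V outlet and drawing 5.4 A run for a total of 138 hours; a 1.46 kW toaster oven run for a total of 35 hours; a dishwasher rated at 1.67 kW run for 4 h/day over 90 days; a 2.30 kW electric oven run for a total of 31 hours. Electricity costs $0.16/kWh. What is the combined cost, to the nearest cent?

portable air conditioner: Power = 5.4 A × 230 V = 1242 W = 1.242 kW
portable air conditioner: 1.242 kW × 138 h = 171.396 kWh
toaster oven: 1.46 kW × 35 h = 51.1 kWh
dishwasher: Runtime = 4 h/day × 90 days = 360 h
dishwasher: 1.67 kW × 360 h = 601.2 kWh
electric oven: 2.3 kW × 31 h = 71.3 kWh
Total energy = 894.996 kWh
Cost = 894.996 × $0.16 = $143.20

$143.20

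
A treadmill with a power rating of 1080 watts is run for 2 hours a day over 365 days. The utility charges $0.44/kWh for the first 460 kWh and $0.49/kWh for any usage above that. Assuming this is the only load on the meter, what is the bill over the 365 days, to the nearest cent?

$363.32

Runtime = 2 h/day × 365 days = 730 h
Energy = 1.08 kW × 730 h = 788.4 kWh
Tier 1 (0–460 kWh): 460 × $0.44 = $202.4
Above 460 kWh: 328.4 × $0.49 = $160.916
Bill = $363.32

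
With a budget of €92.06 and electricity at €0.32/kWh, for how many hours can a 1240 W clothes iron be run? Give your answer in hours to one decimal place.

232.0 h

Energy available = €92.06 ÷ €0.32/kWh = 287.6875 kWh
Hours = 287.6875 kWh ÷ 1.24 kW = 232.0 h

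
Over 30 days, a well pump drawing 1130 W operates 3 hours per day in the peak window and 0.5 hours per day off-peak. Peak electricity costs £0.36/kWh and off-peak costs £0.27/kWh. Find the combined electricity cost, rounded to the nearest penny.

Peak energy = 1.13 kW × 3 h × 30 = 101.7 kWh
Off-peak energy = 1.13 kW × 0.5 h × 30 = 16.95 kWh
Cost = 101.7 × £0.36 + 16.95 × £0.27 = £36.612 + £4.5765 = £41.19

£41.19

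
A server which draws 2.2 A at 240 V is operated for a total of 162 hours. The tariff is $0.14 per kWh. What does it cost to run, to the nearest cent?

$11.98

Power = 2.2 A × 240 V = 528 W = 0.528 kW
Energy = 0.528 kW × 162 h = 85.536 kWh
Cost = 85.536 kWh × $0.14/kWh = $11.98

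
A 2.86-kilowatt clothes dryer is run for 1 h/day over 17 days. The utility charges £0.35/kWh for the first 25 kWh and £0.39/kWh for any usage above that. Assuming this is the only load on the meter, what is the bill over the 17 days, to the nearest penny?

Runtime = 1 h/day × 17 days = 17 h
Energy = 2.86 kW × 17 h = 48.62 kWh
Tier 1 (0–25 kWh): 25 × £0.35 = £8.75
Above 25 kWh: 23.62 × £0.39 = £9.2118
Bill = £17.96

£17.96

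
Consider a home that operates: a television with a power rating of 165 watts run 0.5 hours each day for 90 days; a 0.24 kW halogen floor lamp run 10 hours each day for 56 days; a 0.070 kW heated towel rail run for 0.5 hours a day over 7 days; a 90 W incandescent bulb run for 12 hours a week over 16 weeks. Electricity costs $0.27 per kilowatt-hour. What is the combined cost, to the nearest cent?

$43.02

television: Runtime = 0.5 h/day × 90 days = 45 h
television: 0.165 kW × 45 h = 7.425 kWh
halogen floor lamp: Runtime = 10 h/day × 56 days = 560 h
halogen floor lamp: 0.24 kW × 560 h = 134.4 kWh
heated towel rail: Runtime = 0.5 h/day × 7 days = 3.5 h
heated towel rail: 0.07 kW × 3.5 h = 0.245 kWh
incandescent bulb: Runtime = 12 h/week × 16 weeks = 192 h
incandescent bulb: 0.09 kW × 192 h = 17.28 kWh
Total energy = 159.35 kWh
Cost = 159.35 × $0.27 = $43.02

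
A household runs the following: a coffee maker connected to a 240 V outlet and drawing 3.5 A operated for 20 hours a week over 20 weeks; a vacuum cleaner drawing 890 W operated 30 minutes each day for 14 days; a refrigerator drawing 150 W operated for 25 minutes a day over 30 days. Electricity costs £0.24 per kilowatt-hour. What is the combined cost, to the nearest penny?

£82.59

coffee maker: Power = 3.5 A × 240 V = 840 W = 0.84 kW
coffee maker: Runtime = 20 h/week × 20 weeks = 400 h
coffee maker: 0.84 kW × 400 h = 336 kWh
vacuum cleaner: Runtime = 30 min × 14 = 420 min = 7 h
vacuum cleaner: 0.89 kW × 7 h = 6.23 kWh
refrigerator: Runtime = 25 min × 30 = 750 min = 12.5 h
refrigerator: 0.15 kW × 12.5 h = 1.875 kWh
Total energy = 344.105 kWh
Cost = 344.105 × £0.24 = £82.59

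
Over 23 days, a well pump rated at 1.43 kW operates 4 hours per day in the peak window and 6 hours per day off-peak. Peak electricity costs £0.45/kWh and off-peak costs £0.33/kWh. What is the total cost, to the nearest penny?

Peak energy = 1.43 kW × 4 h × 23 = 131.56 kWh
Off-peak energy = 1.43 kW × 6 h × 23 = 197.34 kWh
Cost = 131.56 × £0.45 + 197.34 × £0.33 = £59.202 + £65.1222 = £124.32

£124.32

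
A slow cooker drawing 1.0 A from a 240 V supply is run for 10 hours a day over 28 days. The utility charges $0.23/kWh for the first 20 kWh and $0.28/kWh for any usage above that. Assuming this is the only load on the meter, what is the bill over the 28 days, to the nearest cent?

$17.82

Power = 1.0 A × 240 V = 240 W = 0.24 kW
Runtime = 10 h/day × 28 days = 280 h
Energy = 0.24 kW × 280 h = 67.2 kWh
Tier 1 (0–20 kWh): 20 × $0.23 = $4.6
Above 20 kWh: 47.2 × $0.28 = $13.216
Bill = $17.82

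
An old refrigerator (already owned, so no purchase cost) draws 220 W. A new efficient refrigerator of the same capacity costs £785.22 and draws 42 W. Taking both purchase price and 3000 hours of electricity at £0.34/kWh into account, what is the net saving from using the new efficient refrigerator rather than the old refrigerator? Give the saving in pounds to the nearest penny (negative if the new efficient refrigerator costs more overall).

-£603.66

old refrigerator: £0.00 + (220/1000) kW × 3000 h × £0.34 = £0.00 + £224.4 = £224.4
new efficient refrigerator: £785.22 + (42/1000) kW × 3000 h × £0.34 = £785.22 + £42.84 = £828.06
Saving = £224.4 − £828.06 = −£603.66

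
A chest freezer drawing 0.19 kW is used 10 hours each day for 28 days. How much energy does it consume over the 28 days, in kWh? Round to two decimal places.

Runtime = 10 h/day × 28 days = 280 h
Energy = 0.19 kW × 280 h = 53.2 kWh

53.20 kWh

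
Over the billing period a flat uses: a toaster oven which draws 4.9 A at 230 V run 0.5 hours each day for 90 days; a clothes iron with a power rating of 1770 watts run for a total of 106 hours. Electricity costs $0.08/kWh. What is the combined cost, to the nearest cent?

$19.07

toaster oven: Power = 4.9 A × 230 V = 1127 W = 1.127 kW
toaster oven: Runtime = 0.5 h/day × 90 days = 45 h
toaster oven: 1.127 kW × 45 h = 50.715 kWh
clothes iron: 1.77 kW × 106 h = 187.62 kWh
Total energy = 238.335 kWh
Cost = 238.335 × $0.08 = $19.07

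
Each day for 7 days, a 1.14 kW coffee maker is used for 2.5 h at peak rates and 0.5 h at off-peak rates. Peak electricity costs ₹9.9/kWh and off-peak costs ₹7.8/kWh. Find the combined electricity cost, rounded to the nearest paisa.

₹228.63

Peak energy = 1.14 kW × 2.5 h × 7 = 19.95 kWh
Off-peak energy = 1.14 kW × 0.5 h × 7 = 3.99 kWh
Cost = 19.95 × ₹9.9 + 3.99 × ₹7.8 = ₹197.505 + ₹31.122 = ₹228.63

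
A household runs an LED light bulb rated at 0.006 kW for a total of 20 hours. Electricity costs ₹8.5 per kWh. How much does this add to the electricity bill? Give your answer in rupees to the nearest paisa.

₹1.02

Energy = 0.006 kW × 20 h = 0.12 kWh
Cost = 0.12 kWh × ₹8.5/kWh = ₹1.02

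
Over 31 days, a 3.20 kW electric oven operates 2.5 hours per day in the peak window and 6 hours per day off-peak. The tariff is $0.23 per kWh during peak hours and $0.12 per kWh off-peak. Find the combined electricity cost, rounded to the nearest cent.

Peak energy = 3.2 kW × 2.5 h × 31 = 248 kWh
Off-peak energy = 3.2 kW × 6 h × 31 = 595.2 kWh
Cost = 248 × $0.23 + 595.2 × $0.12 = $57.04 + $71.424 = $128.46

$128.46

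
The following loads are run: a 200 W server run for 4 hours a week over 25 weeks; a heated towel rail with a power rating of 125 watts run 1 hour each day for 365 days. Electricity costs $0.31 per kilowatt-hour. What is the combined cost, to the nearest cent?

$20.34

server: Runtime = 4 h/week × 25 weeks = 100 h
server: 0.2 kW × 100 h = 20 kWh
heated towel rail: Runtime = 1 h/day × 365 days = 365 h
heated towel rail: 0.125 kW × 365 h = 45.625 kWh
Total energy = 65.625 kWh
Cost = 65.625 × $0.31 = $20.34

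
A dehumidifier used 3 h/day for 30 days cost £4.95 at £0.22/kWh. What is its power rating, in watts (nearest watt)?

Energy = £4.95 ÷ £0.22/kWh = 22.5 kWh
Runtime = 3 h/day × 30 days = 90 h
Power = 22.5 kWh ÷ 90 h = 0.25 kW = 250 W

250 W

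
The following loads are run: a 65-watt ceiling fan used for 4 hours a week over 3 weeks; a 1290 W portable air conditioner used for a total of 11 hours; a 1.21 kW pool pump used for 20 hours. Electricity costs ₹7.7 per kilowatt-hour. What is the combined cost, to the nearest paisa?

₹301.61

ceiling fan: Runtime = 4 h/week × 3 weeks = 12 h
ceiling fan: 0.065 kW × 12 h = 0.78 kWh
portable air conditioner: 1.29 kW × 11 h = 14.19 kWh
pool pump: 1.21 kW × 20 h = 24.2 kWh
Total energy = 39.17 kWh
Cost = 39.17 × ₹7.7 = ₹301.61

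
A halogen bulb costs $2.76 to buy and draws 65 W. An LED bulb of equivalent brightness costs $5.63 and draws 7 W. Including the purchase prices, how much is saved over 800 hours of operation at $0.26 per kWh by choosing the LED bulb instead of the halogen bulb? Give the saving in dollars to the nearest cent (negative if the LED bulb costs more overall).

$9.19

halogen bulb: $2.76 + (65/1000) kW × 800 h × $0.26 = $2.76 + $13.52 = $16.28
LED bulb: $5.63 + (7/1000) kW × 800 h × $0.26 = $5.63 + $1.456 = $7.086
Saving = $16.28 − $7.086 = $9.194 → $9.19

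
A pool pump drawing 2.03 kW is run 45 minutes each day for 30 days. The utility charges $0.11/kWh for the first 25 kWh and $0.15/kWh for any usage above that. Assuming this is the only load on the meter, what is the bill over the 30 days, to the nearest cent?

$5.85

Runtime = 45 min × 30 = 1350 min = 22.5 h
Energy = 2.03 kW × 22.5 h = 45.675 kWh
Tier 1 (0–25 kWh): 25 × $0.11 = $2.75
Above 25 kWh: 20.675 × $0.15 = $3.10125
Bill = $5.85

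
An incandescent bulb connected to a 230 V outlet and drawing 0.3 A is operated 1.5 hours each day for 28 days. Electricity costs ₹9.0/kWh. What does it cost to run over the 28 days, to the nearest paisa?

Power = 0.3 A × 230 V = 69 W = 0.069 kW
Runtime = 1.5 h/day × 28 days = 42 h
Energy = 0.069 kW × 42 h = 2.898 kWh
Cost = 2.898 kWh × ₹9.0/kWh = ₹26.08

₹26.08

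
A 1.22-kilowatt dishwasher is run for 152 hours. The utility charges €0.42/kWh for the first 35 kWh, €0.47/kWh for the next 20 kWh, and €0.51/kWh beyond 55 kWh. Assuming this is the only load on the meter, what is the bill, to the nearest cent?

Energy = 1.22 kW × 152 h = 185.44 kWh
Tier 1 (0–35 kWh): 35 × €0.42 = €14.7
Tier 2 (35–55 kWh): 20 × €0.47 = €9.4
Above 55 kWh: 130.44 × €0.51 = €66.5244
Bill = €90.62

€90.62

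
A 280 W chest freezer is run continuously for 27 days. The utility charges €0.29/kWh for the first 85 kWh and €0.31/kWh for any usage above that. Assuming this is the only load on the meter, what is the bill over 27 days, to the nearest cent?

€54.55

Runtime = 24 h × 27 = 648 h
Energy = 0.28 kW × 648 h = 181.44 kWh
Tier 1 (0–85 kWh): 85 × €0.29 = €24.65
Above 85 kWh: 96.44 × €0.31 = €29.8964
Bill = €54.55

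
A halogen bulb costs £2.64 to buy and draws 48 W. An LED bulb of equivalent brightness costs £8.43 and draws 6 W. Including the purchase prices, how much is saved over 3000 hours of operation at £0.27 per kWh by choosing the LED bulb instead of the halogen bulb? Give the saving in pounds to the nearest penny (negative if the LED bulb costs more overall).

halogen bulb: £2.64 + (48/1000) kW × 3000 h × £0.27 = £2.64 + £38.88 = £41.52
LED bulb: £8.43 + (6/1000) kW × 3000 h × £0.27 = £8.43 + £4.86 = £13.29
Saving = £41.52 − £13.29 = £28.23

£28.23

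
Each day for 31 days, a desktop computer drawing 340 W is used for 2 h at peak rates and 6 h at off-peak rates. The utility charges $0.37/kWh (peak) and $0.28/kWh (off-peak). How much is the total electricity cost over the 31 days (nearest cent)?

Peak energy = 0.34 kW × 2 h × 31 = 21.08 kWh
Off-peak energy = 0.34 kW × 6 h × 31 = 63.24 kWh
Cost = 21.08 × $0.37 + 63.24 × $0.28 = $7.7996 + $17.7072 = $25.51

$25.51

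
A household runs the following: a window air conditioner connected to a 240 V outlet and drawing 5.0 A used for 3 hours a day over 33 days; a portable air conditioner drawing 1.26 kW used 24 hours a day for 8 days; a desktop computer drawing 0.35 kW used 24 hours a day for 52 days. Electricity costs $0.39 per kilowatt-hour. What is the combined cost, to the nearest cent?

window air conditioner: Power = 5.0 A × 240 V = 1200 W = 1.2 kW
window air conditioner: Runtime = 3 h/day × 33 days = 99 h
window air conditioner: 1.2 kW × 99 h = 118.8 kWh
portable air conditioner: Runtime = 24 h × 8 = 192 h
portable air conditioner: 1.26 kW × 192 h = 241.92 kWh
desktop computer: Runtime = 24 h × 52 = 1248 h
desktop computer: 0.35 kW × 1248 h = 436.8 kWh
Total energy = 797.52 kWh
Cost = 797.52 × $0.39 = $311.03

$311.03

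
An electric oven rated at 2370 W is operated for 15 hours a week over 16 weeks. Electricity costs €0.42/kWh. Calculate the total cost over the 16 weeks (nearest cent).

€238.90

Runtime = 15 h/week × 16 weeks = 240 h
Energy = 2.37 kW × 240 h = 568.8 kWh
Cost = 568.8 kWh × €0.42/kWh = €238.90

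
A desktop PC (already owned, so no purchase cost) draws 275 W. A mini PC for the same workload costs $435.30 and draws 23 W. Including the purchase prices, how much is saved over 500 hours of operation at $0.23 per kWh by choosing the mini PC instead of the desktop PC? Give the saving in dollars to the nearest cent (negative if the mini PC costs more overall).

desktop PC: $0.00 + (275/1000) kW × 500 h × $0.23 = $0.00 + $31.625 = $31.625
mini PC: $435.30 + (23/1000) kW × 500 h × $0.23 = $435.30 + $2.645 = $437.945
Saving = $31.625 − $437.945 = −$406.32

-$406.32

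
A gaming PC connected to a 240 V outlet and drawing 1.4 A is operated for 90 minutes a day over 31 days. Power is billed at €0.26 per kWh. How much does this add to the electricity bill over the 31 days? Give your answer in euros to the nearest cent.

€4.06

Power = 1.4 A × 240 V = 336 W = 0.336 kW
Runtime = 90 min × 31 = 2790 min = 46.5 h
Energy = 0.336 kW × 46.5 h = 15.624 kWh
Cost = 15.624 kWh × €0.26/kWh = €4.06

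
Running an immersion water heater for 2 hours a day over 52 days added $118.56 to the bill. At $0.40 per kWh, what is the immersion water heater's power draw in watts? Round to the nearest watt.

2850 W

Energy = $118.56 ÷ $0.40/kWh = 296.4 kWh
Runtime = 2 h/day × 52 days = 104 h
Power = 296.4 kWh ÷ 104 h = 2.85 kW = 2850 W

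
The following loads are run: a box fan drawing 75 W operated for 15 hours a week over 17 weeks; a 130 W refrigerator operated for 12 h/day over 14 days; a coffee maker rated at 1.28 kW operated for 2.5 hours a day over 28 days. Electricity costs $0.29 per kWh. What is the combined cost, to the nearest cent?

$37.86

box fan: Runtime = 15 h/week × 17 weeks = 255 h
box fan: 0.075 kW × 255 h = 19.125 kWh
refrigerator: Runtime = 12 h/day × 14 days = 168 h
refrigerator: 0.13 kW × 168 h = 21.84 kWh
coffee maker: Runtime = 2.5 h/day × 28 days = 70 h
coffee maker: 1.28 kW × 70 h = 89.6 kWh
Total energy = 130.565 kWh
Cost = 130.565 × $0.29 = $37.86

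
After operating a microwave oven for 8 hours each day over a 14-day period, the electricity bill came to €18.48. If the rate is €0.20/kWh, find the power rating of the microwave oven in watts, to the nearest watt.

Energy = €18.48 ÷ €0.20/kWh = 92.4 kWh
Runtime = 8 h/day × 14 days = 112 h
Power = 92.4 kWh ÷ 112 h = 0.825 kW = 825 W

825 W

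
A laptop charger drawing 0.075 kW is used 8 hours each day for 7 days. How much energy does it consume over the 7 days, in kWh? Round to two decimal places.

4.20 kWh

Runtime = 8 h/day × 7 days = 56 h
Energy = 0.075 kW × 56 h = 4.2 kWh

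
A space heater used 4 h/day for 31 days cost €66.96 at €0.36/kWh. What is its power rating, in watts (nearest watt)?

Energy = €66.96 ÷ €0.36/kWh = 186 kWh
Runtime = 4 h/day × 31 days = 124 h
Power = 186 kWh ÷ 124 h = 1.5 kW = 1500 W

1500 W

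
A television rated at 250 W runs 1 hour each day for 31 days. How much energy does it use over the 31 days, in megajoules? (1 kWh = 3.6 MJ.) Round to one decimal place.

27.9 MJ

Runtime = 1 h/day × 31 days = 31 h
Energy = 0.25 kW × 31 h = 7.75 kWh
= 7.75 × 3.6 MJ = 27.9 MJ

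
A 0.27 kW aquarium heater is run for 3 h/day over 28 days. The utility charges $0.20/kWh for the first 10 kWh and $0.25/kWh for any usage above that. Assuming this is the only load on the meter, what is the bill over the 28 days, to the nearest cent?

$5.17

Runtime = 3 h/day × 28 days = 84 h
Energy = 0.27 kW × 84 h = 22.68 kWh
Tier 1 (0–10 kWh): 10 × $0.20 = $2
Above 10 kWh: 12.68 × $0.25 = $3.17
Bill = $5.17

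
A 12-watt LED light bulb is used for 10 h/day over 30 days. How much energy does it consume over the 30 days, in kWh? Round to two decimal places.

3.60 kWh

Runtime = 10 h/day × 30 days = 300 h
Energy = 0.012 kW × 300 h = 3.6 kWh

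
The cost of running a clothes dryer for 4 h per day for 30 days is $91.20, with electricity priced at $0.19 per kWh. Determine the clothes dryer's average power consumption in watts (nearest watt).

Energy = $91.20 ÷ $0.19/kWh = 480 kWh
Runtime = 4 h/day × 30 days = 120 h
Power = 480 kWh ÷ 120 h = 4 kW = 4000 W

4000 W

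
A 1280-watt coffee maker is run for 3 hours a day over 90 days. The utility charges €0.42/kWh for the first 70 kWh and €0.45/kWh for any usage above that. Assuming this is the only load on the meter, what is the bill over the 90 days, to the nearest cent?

€153.42

Runtime = 3 h/day × 90 days = 270 h
Energy = 1.28 kW × 270 h = 345.6 kWh
Tier 1 (0–70 kWh): 70 × €0.42 = €29.4
Above 70 kWh: 275.6 × €0.45 = €124.02
Bill = €153.42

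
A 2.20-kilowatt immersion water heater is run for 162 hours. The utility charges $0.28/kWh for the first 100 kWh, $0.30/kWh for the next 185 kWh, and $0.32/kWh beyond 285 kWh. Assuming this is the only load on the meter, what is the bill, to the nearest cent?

$106.35

Energy = 2.2 kW × 162 h = 356.4 kWh
Tier 1 (0–100 kWh): 100 × $0.28 = $28
Tier 2 (100–285 kWh): 185 × $0.30 = $55.5
Above 285 kWh: 71.4 × $0.32 = $22.848
Bill = $106.35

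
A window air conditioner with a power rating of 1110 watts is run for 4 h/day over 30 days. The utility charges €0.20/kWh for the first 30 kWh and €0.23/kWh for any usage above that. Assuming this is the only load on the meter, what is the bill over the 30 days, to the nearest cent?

Runtime = 4 h/day × 30 days = 120 h
Energy = 1.11 kW × 120 h = 133.2 kWh
Tier 1 (0–30 kWh): 30 × €0.20 = €6
Above 30 kWh: 103.2 × €0.23 = €23.736
Bill = €29.74

€29.74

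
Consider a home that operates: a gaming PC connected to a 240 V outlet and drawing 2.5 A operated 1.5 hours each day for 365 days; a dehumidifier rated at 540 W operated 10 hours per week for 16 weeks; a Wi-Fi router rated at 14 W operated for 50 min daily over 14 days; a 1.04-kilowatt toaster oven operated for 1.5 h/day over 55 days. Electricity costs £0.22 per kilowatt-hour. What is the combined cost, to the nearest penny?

£110.19

gaming PC: Power = 2.5 A × 240 V = 600 W = 0.6 kW
gaming PC: Runtime = 1.5 h/day × 365 days = 547.5 h
gaming PC: 0.6 kW × 547.5 h = 328.5 kWh
dehumidifier: Runtime = 10 h/week × 16 weeks = 160 h
dehumidifier: 0.54 kW × 160 h = 86.4 kWh
Wi-Fi router: Runtime = 50 min × 14 = 700 min = 11.666666… h
Wi-Fi router: 0.014 kW × 11.666666… h = 0.163333… kWh
toaster oven: Runtime = 1.5 h/day × 55 days = 82.5 h
toaster oven: 1.04 kW × 82.5 h = 85.8 kWh
Total energy = 500.863333… kWh
Cost = 500.863333… × £0.22 = £110.19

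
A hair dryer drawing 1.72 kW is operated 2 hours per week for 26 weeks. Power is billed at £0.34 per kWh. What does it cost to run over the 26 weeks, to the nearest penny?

£30.41

Runtime = 2 h/week × 26 weeks = 52 h
Energy = 1.72 kW × 52 h = 89.44 kWh
Cost = 89.44 kWh × £0.34/kWh = £30.41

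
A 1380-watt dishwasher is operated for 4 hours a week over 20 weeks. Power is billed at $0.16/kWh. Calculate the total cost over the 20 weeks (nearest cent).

Runtime = 4 h/week × 20 weeks = 80 h
Energy = 1.38 kW × 80 h = 110.4 kWh
Cost = 110.4 kWh × $0.16/kWh = $17.66

$17.66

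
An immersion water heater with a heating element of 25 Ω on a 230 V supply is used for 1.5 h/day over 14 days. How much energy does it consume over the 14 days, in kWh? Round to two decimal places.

44.44 kWh

Power = V²/R = 230²/25 = 2116 W = 2.116 kW
Runtime = 1.5 h/day × 14 days = 21 h
Energy = 2.116 kW × 21 h = 44.436 kWh ≈ 44.44 kWh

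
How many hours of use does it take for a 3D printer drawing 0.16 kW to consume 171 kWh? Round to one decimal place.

Hours = 171 kWh ÷ 0.16 kW = 1068.8 h

1068.8 h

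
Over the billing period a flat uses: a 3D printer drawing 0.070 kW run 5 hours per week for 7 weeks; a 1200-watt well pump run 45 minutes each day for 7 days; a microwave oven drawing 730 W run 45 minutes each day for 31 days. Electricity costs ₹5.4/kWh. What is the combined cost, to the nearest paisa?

3D printer: Runtime = 5 h/week × 7 weeks = 35 h
3D printer: 0.07 kW × 35 h = 2.45 kWh
well pump: Runtime = 45 min × 7 = 315 min = 5.25 h
well pump: 1.2 kW × 5.25 h = 6.3 kWh
microwave oven: Runtime = 45 min × 31 = 1395 min = 23.25 h
microwave oven: 0.73 kW × 23.25 h = 16.9725 kWh
Total energy = 25.7225 kWh
Cost = 25.7225 × ₹5.4 = ₹138.90

₹138.90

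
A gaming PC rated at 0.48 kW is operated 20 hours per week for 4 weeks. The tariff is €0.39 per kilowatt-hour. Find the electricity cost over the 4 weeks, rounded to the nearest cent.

€14.98

Runtime = 20 h/week × 4 weeks = 80 h
Energy = 0.48 kW × 80 h = 38.4 kWh
Cost = 38.4 kWh × €0.39/kWh = €14.98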